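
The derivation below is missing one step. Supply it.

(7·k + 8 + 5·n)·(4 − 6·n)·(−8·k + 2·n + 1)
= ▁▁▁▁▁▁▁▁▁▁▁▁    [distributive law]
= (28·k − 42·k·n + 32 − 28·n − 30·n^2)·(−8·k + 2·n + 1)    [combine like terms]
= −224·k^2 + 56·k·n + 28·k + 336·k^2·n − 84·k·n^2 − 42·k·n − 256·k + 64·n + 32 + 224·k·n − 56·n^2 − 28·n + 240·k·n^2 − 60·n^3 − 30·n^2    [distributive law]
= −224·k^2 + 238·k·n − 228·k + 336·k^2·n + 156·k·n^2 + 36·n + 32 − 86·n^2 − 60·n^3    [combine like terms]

Applying distributive law to the line above:

(28·k − 42·k·n + 32 − 48·n + 20·n − 30·n^2)·(−8·k + 2·n + 1)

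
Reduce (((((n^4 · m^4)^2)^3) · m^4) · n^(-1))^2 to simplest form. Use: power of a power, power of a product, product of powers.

(((((n^4 · m^4)^2)^3) · m^4) · n^(-1))^2
= (((((n^4 · m^4)^2)^3) · m^4)^2) · ((n^(-1))^2)    [power of a product]
= (((((n^4 · m^4)^2)^3)^2) · ((m^4)^2)) · ((n^(-1))^2)    [power of a product]
= ((((n^4 · m^4)^2)^6) · ((m^4)^2)) · ((n^(-1))^2)    [power of a power]
= (((n^4 · m^4)^12) · ((m^4)^2)) · ((n^(-1))^2)    [power of a power]
= ((((n^4)^12) · ((m^4)^12)) · ((m^4)^2)) · ((n^(-1))^2)    [power of a product]
= ((n^48 · ((m^4)^12)) · ((m^4)^2)) · ((n^(-1))^2)    [power of a power]
= ((n^48 · m^48) · ((m^4)^2)) · ((n^(-1))^2)    [power of a power]
= ((n^48 · m^48) · m^8) · ((n^(-1))^2)    [power of a power]
= ((n^48 · m^48) · m^8) · n^(-2)    [power of a power]
= m^56·n^46    [product of powers]

m^56·n^46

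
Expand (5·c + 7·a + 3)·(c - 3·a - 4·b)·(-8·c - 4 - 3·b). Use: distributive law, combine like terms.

(5·c + 7·a + 3)·(c - 3·a - 4·b)·(-8·c - 4 - 3·b)
= (5·c^2 - 15·a·c - 20·b·c + 7·a·c - 21·a^2 - 28·a·b + 3·c - 9·a - 12·b)·(-8·c - 4 - 3·b)    [distributive law]
= (5·c^2 - 8·a·c - 20·b·c - 21·a^2 - 28·a·b + 3·c - 9·a - 12·b)·(-8·c - 4 - 3·b)    [combine like terms]
= -40·c^3 - 20·c^2 - 15·b·c^2 + 64·a·c^2 + 32·a·c + 24·a·b·c + 160·b·c^2 + 80·b·c + 60·b^2·c + 168·a^2·c + 84·a^2 + 63·a^2·b + 224·a·b·c + 112·a·b + 84·a·b^2 - 24·c^2 - 12·c - 9·b·c + 72·a·c + 36·a + 27·a·b + 96·b·c + 48·b + 36·b^2    [distributive law]
= -40·c^3 - 44·c^2 + 145·b·c^2 + 64·a·c^2 + 104·a·c + 248·a·b·c + 167·b·c + 60·b^2·c + 168·a^2·c + 84·a^2 + 63·a^2·b + 139·a·b + 84·a·b^2 - 12·c + 36·a + 48·b + 36·b^2    [combine like terms]

-40·c^3 - 44·c^2 + 145·b·c^2 + 64·a·c^2 + 104·a·c + 248·a·b·c + 167·b·c + 60·b^2·c + 168·a^2·c + 84·a^2 + 63·a^2·b + 139·a·b + 84·a·b^2 - 12·c + 36·a + 48·b + 36·b^2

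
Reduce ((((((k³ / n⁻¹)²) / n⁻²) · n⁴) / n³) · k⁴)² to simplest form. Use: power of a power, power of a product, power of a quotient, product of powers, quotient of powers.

k²⁰·n¹⁰

((((((k³ / n⁻¹)²) / n⁻²) · n⁴) / n³) · k⁴)²
= ((((((k³ / n⁻¹)²) / n⁻²) · n⁴) / n³)²) · ((k⁴)²)    [power of a product]
= ((((((k³ / n⁻¹)²) / n⁻²) · n⁴)²) / ((n³)²)) · ((k⁴)²)    [power of a quotient]
= ((((((k³ / n⁻¹)²) / n⁻²)²) · ((n⁴)²)) / ((n³)²)) · ((k⁴)²)    [power of a product]
= ((((((k³ / n⁻¹)²)²) / ((n⁻²)²)) · ((n⁴)²)) / ((n³)²)) · ((k⁴)²)    [power of a quotient]
= (((((k³ / n⁻¹)⁴) / ((n⁻²)²)) · ((n⁴)²)) / ((n³)²)) · ((k⁴)²)    [power of a power]
= ((((((k³)⁴) / ((n⁻¹)⁴)) / ((n⁻²)²)) · ((n⁴)²)) / ((n³)²)) · ((k⁴)²)    [power of a quotient]
= ((((k¹² / ((n⁻¹)⁴)) / ((n⁻²)²)) · ((n⁴)²)) / ((n³)²)) · ((k⁴)²)    [power of a power]
= ((((k¹² / n⁻⁴) / ((n⁻²)²)) · ((n⁴)²)) / ((n³)²)) · ((k⁴)²)    [power of a power]
= ((((k¹² / n⁻⁴) / n⁻⁴) · ((n⁴)²)) / ((n³)²)) · ((k⁴)²)    [power of a power]
= ((((k¹² / n⁻⁴) / n⁻⁴) · n⁸) / ((n³)²)) · ((k⁴)²)    [power of a power]
= ((((k¹² / n⁻⁴) / n⁻⁴) · n⁸) / n⁶) · ((k⁴)²)    [power of a power]
= ((((k¹² / n⁻⁴) / n⁻⁴) · n⁸) / n⁶) · k⁸    [power of a power]
= k²⁰·n¹⁰    [quotient of powers; product of powers]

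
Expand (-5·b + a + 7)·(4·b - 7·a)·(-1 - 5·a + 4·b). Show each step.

(-5·b + a + 7)·(4·b - 7·a)·(-1 - 5·a + 4·b)
= (-20·b^2 + 35·a·b + 4·a·b - 7·a^2 + 28·b - 49·a)·(-1 - 5·a + 4·b)    [distributive law]
= (-20·b^2 + 39·a·b - 7·a^2 + 28·b - 49·a)·(-1 - 5·a + 4·b)    [combine like terms]
= 20·b^2 + 100·a·b^2 - 80·b^3 - 39·a·b - 195·a^2·b + 156·a·b^2 + 7·a^2 + 35·a^3 - 28·a^2·b - 28·b - 140·a·b + 112·b^2 + 49·a + 245·a^2 - 196·a·b    [distributive law]
= 132·b^2 + 256·a·b^2 - 80·b^3 - 375·a·b - 223·a^2·b + 252·a^2 + 35·a^3 - 28·b + 49·a    [combine like terms]

132·b^2 + 256·a·b^2 - 80·b^3 - 375·a·b - 223·a^2·b + 252·a^2 + 35·a^3 - 28·b + 49·a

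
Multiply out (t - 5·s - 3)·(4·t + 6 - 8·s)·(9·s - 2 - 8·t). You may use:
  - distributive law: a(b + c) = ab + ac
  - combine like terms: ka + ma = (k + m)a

(t - 5·s - 3)·(4·t + 6 - 8·s)·(9·s - 2 - 8·t)
= (4·t^2 + 6·t - 8·s·t - 20·s·t - 30·s + 40·s^2 - 12·t - 18 + 24·s)·(9·s - 2 - 8·t)    [distributive law]
= (4·t^2 - 6·t - 28·s·t - 6·s + 40·s^2 - 18)·(9·s - 2 - 8·t)    [combine like terms]
= 36·s·t^2 - 8·t^2 - 32·t^3 - 54·s·t + 12·t + 48·t^2 - 252·s^2·t + 56·s·t + 224·s·t^2 - 54·s^2 + 12·s + 48·s·t + 360·s^3 - 80·s^2 - 320·s^2·t - 162·s + 36 + 144·t    [distributive law]
= 260·s·t^2 + 40·t^2 - 32·t^3 + 50·s·t + 156·t - 572·s^2·t - 134·s^2 - 150·s + 360·s^3 + 36    [combine like terms]

260·s·t^2 + 40·t^2 - 32·t^3 + 50·s·t + 156·t - 572·s^2·t - 134·s^2 - 150·s + 360·s^3 + 36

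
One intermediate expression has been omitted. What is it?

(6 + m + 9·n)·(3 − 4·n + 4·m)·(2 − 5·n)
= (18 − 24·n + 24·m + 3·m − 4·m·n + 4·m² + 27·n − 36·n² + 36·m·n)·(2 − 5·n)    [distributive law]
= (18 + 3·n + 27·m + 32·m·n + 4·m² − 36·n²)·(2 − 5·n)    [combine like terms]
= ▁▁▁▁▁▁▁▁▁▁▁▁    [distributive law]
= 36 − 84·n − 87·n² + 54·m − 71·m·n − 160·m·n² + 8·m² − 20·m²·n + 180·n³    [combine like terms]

By distributive law:

36 − 90·n + 6·n − 15·n² + 54·m − 135·m·n + 64·m·n − 160·m·n² + 8·m² − 20·m²·n − 72·n² + 180·n³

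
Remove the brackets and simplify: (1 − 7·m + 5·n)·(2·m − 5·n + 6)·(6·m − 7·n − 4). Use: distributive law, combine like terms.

(1 − 7·m + 5·n)·(2·m − 5·n + 6)·(6·m − 7·n − 4)
= (2·m − 5·n + 6 − 14·m^2 + 35·m·n − 42·m + 10·m·n − 25·n^2 + 30·n)·(6·m − 7·n − 4)    [distributive law]
= (−40·m + 25·n + 6 − 14·m^2 + 45·m·n − 25·n^2)·(6·m − 7·n − 4)    [combine like terms]
= −240·m^2 + 280·m·n + 160·m + 150·m·n − 175·n^2 − 100·n + 36·m − 42·n − 24 − 84·m^3 + 98·m^2·n + 56·m^2 + 270·m^2·n − 315·m·n^2 − 180·m·n − 150·m·n^2 + 175·n^3 + 100·n^2    [distributive law]
= −184·m^2 + 250·m·n + 196·m − 75·n^2 − 142·n − 24 − 84·m^3 + 368·m^2·n − 465·m·n^2 + 175·n^3    [combine like terms]

−184·m^2 + 250·m·n + 196·m − 75·n^2 − 142·n − 24 − 84·m^3 + 368·m^2·n − 465·m·n^2 + 175·n^3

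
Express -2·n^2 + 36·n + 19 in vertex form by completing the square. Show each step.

-2(n - 9)^2 + 181

-2·n^2 + 36·n + 19
= -2(n^2 - 18·n) + 19    [factor out -2 from the n-terms]
= -2(n^2 - 18·n + 81 - 81) + 19    [add and subtract 81 inside the bracket]
= -2(n - 9)^2 + 162 + 19    [perfect-square identity]
= -2(n - 9)^2 + 181    [combine constants]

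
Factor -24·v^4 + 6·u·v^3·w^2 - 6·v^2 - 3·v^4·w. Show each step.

3·v^2(-8·v^2 + 2·u·v·w^2 - 2 - v^2·w)

-24·v^4 + 6·u·v^3·w^2 - 6·v^2 - 3·v^4·w
= 3(-8·v^4 + 2·u·v^3·w^2 - 2·v^2 - v^4·w)    [factor out 3]
= 3·v^2(-8·v^2 + 2·u·v·w^2 - 2 - v^2·w)    [factor out v^2]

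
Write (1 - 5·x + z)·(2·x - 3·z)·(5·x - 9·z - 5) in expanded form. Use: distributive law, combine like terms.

60·x^2 - 118·x·z - 10·x + 42·z^2 + 15·z - 50·x^3 + 175·x^2·z - 168·x·z^2 + 27·z^3

(1 - 5·x + z)·(2·x - 3·z)·(5·x - 9·z - 5)
= (2·x - 3·z - 10·x^2 + 15·x·z + 2·x·z - 3·z^2)·(5·x - 9·z - 5)    [distributive law]
= (2·x - 3·z - 10·x^2 + 17·x·z - 3·z^2)·(5·x - 9·z - 5)    [combine like terms]
= 10·x^2 - 18·x·z - 10·x - 15·x·z + 27·z^2 + 15·z - 50·x^3 + 90·x^2·z + 50·x^2 + 85·x^2·z - 153·x·z^2 - 85·x·z - 15·x·z^2 + 27·z^3 + 15·z^2    [distributive law]
= 60·x^2 - 118·x·z - 10·x + 42·z^2 + 15·z - 50·x^3 + 175·x^2·z - 168·x·z^2 + 27·z^3    [combine like terms]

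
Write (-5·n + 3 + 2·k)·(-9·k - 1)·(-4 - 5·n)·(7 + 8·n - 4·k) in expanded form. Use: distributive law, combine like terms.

703·k·n - 1755·k·n² + 1346·k²·n - 1800·k·n³ + 1620·k²·n² + 61·n - 215·n² - 200·n³ + 764·k + 40·k² + 84 - 288·k³ - 360·k³·n

(-5·n + 3 + 2·k)·(-9·k - 1)·(-4 - 5·n)·(7 + 8·n - 4·k)
= (45·k·n + 5·n - 27·k - 3 - 18·k² - 2·k)·(-4 - 5·n)·(7 + 8·n - 4·k)    [distributive law]
= (45·k·n + 5·n - 29·k - 3 - 18·k²)·(-4 - 5·n)·(7 + 8·n - 4·k)    [combine like terms]
= (-180·k·n - 225·k·n² - 20·n - 25·n² + 116·k + 145·k·n + 12 + 15·n + 72·k² + 90·k²·n)·(7 + 8·n - 4·k)    [distributive law]
= (-35·k·n - 225·k·n² - 5·n - 25·n² + 116·k + 12 + 72·k² + 90·k²·n)·(7 + 8·n - 4·k)    [combine like terms]
= -245·k·n - 280·k·n² + 140·k²·n - 1575·k·n² - 1800·k·n³ + 900·k²·n² - 35·n - 40·n² + 20·k·n - 175·n² - 200·n³ + 100·k·n² + 812·k + 928·k·n - 464·k² + 84 + 96·n - 48·k + 504·k² + 576·k²·n - 288·k³ + 630·k²·n + 720·k²·n² - 360·k³·n    [distributive law]
= 703·k·n - 1755·k·n² + 1346·k²·n - 1800·k·n³ + 1620·k²·n² + 61·n - 215·n² - 200·n³ + 764·k + 40·k² + 84 - 288·k³ - 360·k³·n    [combine like terms]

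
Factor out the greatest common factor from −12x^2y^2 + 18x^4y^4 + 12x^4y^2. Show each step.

−12x^2y^2 + 18x^4y^4 + 12x^4y^2
= 6(−2x^2y^2 + 3x^4y^4 + 2x^4y^2)    [factor out 6]
= 6x^2y^2(−2 + 3x^2y^2 + 2x^2)    [factor out x^2y^2]

6x^2y^2(−2 + 3x^2y^2 + 2x^2)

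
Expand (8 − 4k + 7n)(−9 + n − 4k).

(8 − 4k + 7n)(−9 + n − 4k)
= −72 + 8n − 32k + 36k − 4kn + 16k² − 63n + 7n² − 28kn    [distributive law]
= −72 − 55n + 4k − 32kn + 16k² + 7n²    [combine like terms]

−72 − 55n + 4k − 32kn + 16k² + 7n²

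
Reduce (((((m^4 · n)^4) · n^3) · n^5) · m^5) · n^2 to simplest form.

(((((m^4 · n)^4) · n^3) · n^5) · m^5) · n^2
= ((((((m^4)^4) · (n^4)) · n^3) · n^5) · m^5) · n^2    [power of a product]
= ((((m^16 · (n^4)) · n^3) · n^5) · m^5) · n^2    [power of a power]
= m^21n^14    [product of powers]

m^21n^14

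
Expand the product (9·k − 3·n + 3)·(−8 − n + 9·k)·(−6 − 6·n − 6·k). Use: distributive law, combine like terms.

414·k + 360·k·n − 216·k^2 + 198·k·n^2 − 270·k^2·n − 486·k^3 + 18·n − 144·n^2 − 18·n^3 + 144

(9·k − 3·n + 3)·(−8 − n + 9·k)·(−6 − 6·n − 6·k)
= (−72·k − 9·k·n + 81·k^2 + 24·n + 3·n^2 − 27·k·n − 24 − 3·n + 27·k)·(−6 − 6·n − 6·k)    [distributive law]
= (−45·k − 36·k·n + 81·k^2 + 21·n + 3·n^2 − 24)·(−6 − 6·n − 6·k)    [combine like terms]
= 270·k + 270·k·n + 270·k^2 + 216·k·n + 216·k·n^2 + 216·k^2·n − 486·k^2 − 486·k^2·n − 486·k^3 − 126·n − 126·n^2 − 126·k·n − 18·n^2 − 18·n^3 − 18·k·n^2 + 144 + 144·n + 144·k    [distributive law]
= 414·k + 360·k·n − 216·k^2 + 198·k·n^2 − 270·k^2·n − 486·k^3 + 18·n − 144·n^2 − 18·n^3 + 144    [combine like terms]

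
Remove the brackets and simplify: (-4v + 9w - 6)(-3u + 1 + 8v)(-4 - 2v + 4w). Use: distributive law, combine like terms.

-84uv - 24uv^2 + 102uvw + 220v + 232v^2 - 514vw + 64v^3 - 272v^2w + 180uw - 108uw^2 - 60w + 36w^2 + 288vw^2 - 72u + 24

(-4v + 9w - 6)(-3u + 1 + 8v)(-4 - 2v + 4w)
= (12uv - 4v - 32v^2 - 27uw + 9w + 72vw + 18u - 6 - 48v)(-4 - 2v + 4w)    [distributive law]
= (12uv - 52v - 32v^2 - 27uw + 9w + 72vw + 18u - 6)(-4 - 2v + 4w)    [combine like terms]
= -48uv - 24uv^2 + 48uvw + 208v + 104v^2 - 208vw + 128v^2 + 64v^3 - 128v^2w + 108uw + 54uvw - 108uw^2 - 36w - 18vw + 36w^2 - 288vw - 144v^2w + 288vw^2 - 72u - 36uv + 72uw + 24 + 12v - 24w    [distributive law]
= -84uv - 24uv^2 + 102uvw + 220v + 232v^2 - 514vw + 64v^3 - 272v^2w + 180uw - 108uw^2 - 60w + 36w^2 + 288vw^2 - 72u + 24    [combine like terms]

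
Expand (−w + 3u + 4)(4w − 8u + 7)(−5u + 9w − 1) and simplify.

(−w + 3u + 4)(4w − 8u + 7)(−5u + 9w − 1)
= (−4w^2 + 8uw − 7w + 12uw − 24u^2 + 21u + 16w − 32u + 28)(−5u + 9w − 1)    [distributive law]
= (−4w^2 + 20uw + 9w − 24u^2 − 11u + 28)(−5u + 9w − 1)    [combine like terms]
= 20uw^2 − 36w^3 + 4w^2 − 100u^2w + 180uw^2 − 20uw − 45uw + 81w^2 − 9w + 120u^3 − 216u^2w + 24u^2 + 55u^2 − 99uw + 11u − 140u + 252w − 28    [distributive law]
= 200uw^2 − 36w^3 + 85w^2 − 316u^2w − 164uw + 243w + 120u^3 + 79u^2 − 129u − 28    [combine like terms]

200uw^2 − 36w^3 + 85w^2 − 316u^2w − 164uw + 243w + 120u^3 + 79u^2 − 129u − 28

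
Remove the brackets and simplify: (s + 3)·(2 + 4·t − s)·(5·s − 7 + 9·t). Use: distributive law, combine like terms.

(s + 3)·(2 + 4·t − s)·(5·s − 7 + 9·t)
= (2·s + 4·s·t − s² + 6 + 12·t − 3·s)·(5·s − 7 + 9·t)    [distributive law]
= (−s + 4·s·t − s² + 6 + 12·t)·(5·s − 7 + 9·t)    [combine like terms]
= −5·s² + 7·s − 9·s·t + 20·s²·t − 28·s·t + 36·s·t² − 5·s³ + 7·s² − 9·s²·t + 30·s − 42 + 54·t + 60·s·t − 84·t + 108·t²    [distributive law]
= 2·s² + 37·s + 23·s·t + 11·s²·t + 36·s·t² − 5·s³ − 42 − 30·t + 108·t²    [combine like terms]

2·s² + 37·s + 23·s·t + 11·s²·t + 36·s·t² − 5·s³ − 42 − 30·t + 108·t²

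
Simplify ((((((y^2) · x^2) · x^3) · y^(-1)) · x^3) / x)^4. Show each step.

x^28·y^4

((((((y^2) · x^2) · x^3) · y^(-1)) · x^3) / x)^4
= ((((((y^2) · x^2) · x^3) · y^(-1)) · x^3)^4) / (x^4)    [power of a quotient]
= ((((((y^2) · x^2) · x^3) · y^(-1))^4) · ((x^3)^4)) / (x^4)    [power of a product]
= ((((((y^2) · x^2) · x^3)^4) · ((y^(-1))^4)) · ((x^3)^4)) / (x^4)    [power of a product]
= ((((((y^2) · x^2)^4) · ((x^3)^4)) · ((y^(-1))^4)) · ((x^3)^4)) / (x^4)    [power of a product]
= ((((((y^2)^4) · ((x^2)^4)) · ((x^3)^4)) · ((y^(-1))^4)) · ((x^3)^4)) / (x^4)    [power of a product]
= (((((y^8) · ((x^2)^4)) · ((x^3)^4)) · ((y^(-1))^4)) · ((x^3)^4)) / (x^4)    [power of a power]
= ((((y^8 · x^8) · ((x^3)^4)) · ((y^(-1))^4)) · ((x^3)^4)) / (x^4)    [power of a power]
= ((((y^8 · x^8) · x^12) · ((y^(-1))^4)) · ((x^3)^4)) / (x^4)    [power of a power]
= ((((y^8 · x^8) · x^12) · y^(-4)) · ((x^3)^4)) / (x^4)    [power of a power]
= ((((y^8 · x^8) · x^12) · y^(-4)) · x^12) / (x^4)    [power of a power]
= x^28·y^4    [quotient of powers; product of powers]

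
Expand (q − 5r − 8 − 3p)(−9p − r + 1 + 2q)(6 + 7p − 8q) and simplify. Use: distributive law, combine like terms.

(q − 5r − 8 − 3p)(−9p − r + 1 + 2q)(6 + 7p − 8q)
= (−9pq − qr + q + 2q^2 + 45pr + 5r^2 − 5r − 10qr + 72p + 8r − 8 − 16q + 27p^2 + 3pr − 3p − 6pq)(6 + 7p − 8q)    [distributive law]
= (−15pq − 11qr − 15q + 2q^2 + 48pr + 5r^2 + 3r + 69p − 8 + 27p^2)(6 + 7p − 8q)    [combine like terms]
= −90pq − 105p^2q + 120pq^2 − 66qr − 77pqr + 88q^2r − 90q − 105pq + 120q^2 + 12q^2 + 14pq^2 − 16q^3 + 288pr + 336p^2r − 384pqr + 30r^2 + 35pr^2 − 40qr^2 + 18r + 21pr − 24qr + 414p + 483p^2 − 552pq − 48 − 56p + 64q + 162p^2 + 189p^3 − 216p^2q    [distributive law]
= −747pq − 321p^2q + 134pq^2 − 90qr − 461pqr + 88q^2r − 26q + 132q^2 − 16q^3 + 309pr + 336p^2r + 30r^2 + 35pr^2 − 40qr^2 + 18r + 358p + 645p^2 − 48 + 189p^3    [combine like terms]

−747pq − 321p^2q + 134pq^2 − 90qr − 461pqr + 88q^2r − 26q + 132q^2 − 16q^3 + 309pr + 336p^2r + 30r^2 + 35pr^2 − 40qr^2 + 18r + 358p + 645p^2 − 48 + 189p^3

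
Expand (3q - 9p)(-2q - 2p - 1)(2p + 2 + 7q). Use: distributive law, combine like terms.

72pq^2 - 33q^2 - 42q^3 + 150p^2q + 81pq - 6q + 36p^3 + 54p^2 + 18p

(3q - 9p)(-2q - 2p - 1)(2p + 2 + 7q)
= (-6q^2 - 6pq - 3q + 18pq + 18p^2 + 9p)(2p + 2 + 7q)    [distributive law]
= (-6q^2 + 12pq - 3q + 18p^2 + 9p)(2p + 2 + 7q)    [combine like terms]
= -12pq^2 - 12q^2 - 42q^3 + 24p^2q + 24pq + 84pq^2 - 6pq - 6q - 21q^2 + 36p^3 + 36p^2 + 126p^2q + 18p^2 + 18p + 63pq    [distributive law]
= 72pq^2 - 33q^2 - 42q^3 + 150p^2q + 81pq - 6q + 36p^3 + 54p^2 + 18p    [combine like terms]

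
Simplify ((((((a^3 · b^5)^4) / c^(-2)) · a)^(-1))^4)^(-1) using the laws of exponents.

((((((a^3 · b^5)^4) / c^(-2)) · a)^(-1))^4)^(-1)
= (((((a^3 · b^5)^4) / c^(-2)) · a)^(-1))^(-4)    [power of a power]
= ((((a^3 · b^5)^4) / c^(-2)) · a)^4    [power of a power]
= ((((a^3 · b^5)^4) / c^(-2))^4) · (a^4)    [power of a product]
= ((((a^3 · b^5)^4)^4) / ((c^(-2))^4)) · (a^4)    [power of a quotient]
= (((a^3 · b^5)^16) / ((c^(-2))^4)) · (a^4)    [power of a power]
= ((((a^3)^16) · ((b^5)^16)) / ((c^(-2))^4)) · (a^4)    [power of a product]
= ((a^48 · ((b^5)^16)) / ((c^(-2))^4)) · (a^4)    [power of a power]
= ((a^48 · b^80) / ((c^(-2))^4)) · (a^4)    [power of a power]
= ((a^48 · b^80) / c^(-8)) · (a^4)    [power of a power]
= a^52b^80c^8    [quotient of powers; product of powers]

a^52b^80c^8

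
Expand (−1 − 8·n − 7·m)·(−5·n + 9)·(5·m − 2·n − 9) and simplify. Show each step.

(−1 − 8·n − 7·m)·(−5·n + 9)·(5·m − 2·n − 9)
= (5·n − 9 + 40·n^2 − 72·n + 35·m·n − 63·m)·(5·m − 2·n − 9)    [distributive law]
= (−67·n − 9 + 40·n^2 + 35·m·n − 63·m)·(5·m − 2·n − 9)    [combine like terms]
= −335·m·n + 134·n^2 + 603·n − 45·m + 18·n + 81 + 200·m·n^2 − 80·n^3 − 360·n^2 + 175·m^2·n − 70·m·n^2 − 315·m·n − 315·m^2 + 126·m·n + 567·m    [distributive law]
= −524·m·n − 226·n^2 + 621·n + 522·m + 81 + 130·m·n^2 − 80·n^3 + 175·m^2·n − 315·m^2    [combine like terms]

−524·m·n − 226·n^2 + 621·n + 522·m + 81 + 130·m·n^2 − 80·n^3 + 175·m^2·n − 315·m^2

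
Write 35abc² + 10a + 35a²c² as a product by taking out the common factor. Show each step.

35abc² + 10a + 35a²c²
= 5(7abc² + 2a + 7a²c²)    [factor out 5]
= 5a(7bc² + 2 + 7ac²)    [factor out a]

5a(7bc² + 2 + 7ac²)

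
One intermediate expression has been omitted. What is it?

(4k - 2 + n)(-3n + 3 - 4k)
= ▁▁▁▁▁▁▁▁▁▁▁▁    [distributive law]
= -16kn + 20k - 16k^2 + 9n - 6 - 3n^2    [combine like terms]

After distributive law, the bracketed line is:

-12kn + 12k - 16k^2 + 6n - 6 + 8k - 3n^2 + 3n - 4kn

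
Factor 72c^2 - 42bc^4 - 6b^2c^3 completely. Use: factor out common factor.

6c^2(12 - 7bc^2 - b^2c)

72c^2 - 42bc^4 - 6b^2c^3
= 6(12c^2 - 7bc^4 - b^2c^3)    [factor out 6]
= 6c^2(12 - 7bc^2 - b^2c)    [factor out c^2]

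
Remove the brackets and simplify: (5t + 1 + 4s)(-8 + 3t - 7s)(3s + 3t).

(5t + 1 + 4s)(-8 + 3t - 7s)(3s + 3t)
= (-40t + 15t² - 35st - 8 + 3t - 7s - 32s + 12st - 28s²)(3s + 3t)    [distributive law]
= (-37t + 15t² - 23st - 8 - 39s - 28s²)(3s + 3t)    [combine like terms]
= -111st - 111t² + 45st² + 45t³ - 69s²t - 69st² - 24s - 24t - 117s² - 117st - 84s³ - 84s²t    [distributive law]
= -228st - 111t² - 24st² + 45t³ - 153s²t - 24s - 24t - 117s² - 84s³    [combine like terms]

-228st - 111t² - 24st² + 45t³ - 153s²t - 24s - 24t - 117s² - 84s³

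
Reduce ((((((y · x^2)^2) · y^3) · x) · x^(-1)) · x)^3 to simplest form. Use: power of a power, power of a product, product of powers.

((((((y · x^2)^2) · y^3) · x) · x^(-1)) · x)^3
= ((((((y · x^2)^2) · y^3) · x) · x^(-1))^3) · (x^3)    [power of a product]
= ((((((y · x^2)^2) · y^3) · x)^3) · ((x^(-1))^3)) · (x^3)    [power of a product]
= ((((((y · x^2)^2) · y^3)^3) · (x^3)) · ((x^(-1))^3)) · (x^3)    [power of a product]
= ((((((y · x^2)^2)^3) · ((y^3)^3)) · (x^3)) · ((x^(-1))^3)) · (x^3)    [power of a product]
= (((((y · x^2)^6) · ((y^3)^3)) · (x^3)) · ((x^(-1))^3)) · (x^3)    [power of a power]
= (((((y^6) · ((x^2)^6)) · ((y^3)^3)) · (x^3)) · ((x^(-1))^3)) · (x^3)    [power of a product]
= ((((y^6 · x^12) · ((y^3)^3)) · (x^3)) · ((x^(-1))^3)) · (x^3)    [power of a power]
= ((((y^6 · x^12) · y^9) · (x^3)) · ((x^(-1))^3)) · (x^3)    [power of a power]
= ((((y^6 · x^12) · y^9) · x^3) · x^(-3)) · (x^3)    [power of a power]
= x^15y^15    [product of powers]

x^15y^15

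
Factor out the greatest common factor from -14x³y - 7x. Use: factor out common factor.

7x(-2x²y - 1)

-14x³y - 7x
= 7(-2x³y - x)    [factor out 7]
= 7x(-2x²y - 1)    [factor out x]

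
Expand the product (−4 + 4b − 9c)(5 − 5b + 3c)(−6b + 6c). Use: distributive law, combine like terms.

120b − 120c − 240b² + 582bc − 342c² + 120b³ − 462b²c + 504bc² − 162c³

(−4 + 4b − 9c)(5 − 5b + 3c)(−6b + 6c)
= (−20 + 20b − 12c + 20b − 20b² + 12bc − 45c + 45bc − 27c²)(−6b + 6c)    [distributive law]
= (−20 + 40b − 57c − 20b² + 57bc − 27c²)(−6b + 6c)    [combine like terms]
= 120b − 120c − 240b² + 240bc + 342bc − 342c² + 120b³ − 120b²c − 342b²c + 342bc² + 162bc² − 162c³    [distributive law]
= 120b − 120c − 240b² + 582bc − 342c² + 120b³ − 462b²c + 504bc² − 162c³    [combine like terms]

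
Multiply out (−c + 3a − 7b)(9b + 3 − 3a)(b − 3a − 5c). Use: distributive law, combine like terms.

(−c + 3a − 7b)(9b + 3 − 3a)(b − 3a − 5c)
= (−9bc − 3c + 3ac + 27ab + 9a − 9a² − 63b² − 21b + 21ab)(b − 3a − 5c)    [distributive law]
= (−9bc − 3c + 3ac + 48ab + 9a − 9a² − 63b² − 21b)(b − 3a − 5c)    [combine like terms]
= −9b²c + 27abc + 45bc² − 3bc + 9ac + 15c² + 3abc − 9a²c − 15ac² + 48ab² − 144a²b − 240abc + 9ab − 27a² − 45ac − 9a²b + 27a³ + 45a²c − 63b³ + 189ab² + 315b²c − 21b² + 63ab + 105bc    [distributive law]
= 306b²c − 210abc + 45bc² + 102bc − 36ac + 15c² + 36a²c − 15ac² + 237ab² − 153a²b + 72ab − 27a² + 27a³ − 63b³ − 21b²    [combine like terms]

306b²c − 210abc + 45bc² + 102bc − 36ac + 15c² + 36a²c − 15ac² + 237ab² − 153a²b + 72ab − 27a² + 27a³ − 63b³ − 21b²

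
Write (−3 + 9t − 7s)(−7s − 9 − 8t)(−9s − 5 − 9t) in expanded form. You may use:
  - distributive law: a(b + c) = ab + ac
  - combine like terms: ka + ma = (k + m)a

−1001s^2 − 663s − 208st − 135 + 42t + 873t^2 − 378s^2t + 711st^2 + 648t^3 − 441s^3

(−3 + 9t − 7s)(−7s − 9 − 8t)(−9s − 5 − 9t)
= (21s + 27 + 24t − 63st − 81t − 72t^2 + 49s^2 + 63s + 56st)(−9s − 5 − 9t)    [distributive law]
= (84s + 27 − 57t − 7st − 72t^2 + 49s^2)(−9s − 5 − 9t)    [combine like terms]
= −756s^2 − 420s − 756st − 243s − 135 − 243t + 513st + 285t + 513t^2 + 63s^2t + 35st + 63st^2 + 648st^2 + 360t^2 + 648t^3 − 441s^3 − 245s^2 − 441s^2t    [distributive law]
= −1001s^2 − 663s − 208st − 135 + 42t + 873t^2 − 378s^2t + 711st^2 + 648t^3 − 441s^3    [combine like terms]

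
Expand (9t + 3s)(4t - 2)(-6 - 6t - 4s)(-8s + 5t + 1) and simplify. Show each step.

828st^2 - 756t^3 + 432t^2 + 648st^3 - 1080t^4 + 1488s^2t^2 - 648st + 108t - 216s^2t + 384s^3t - 264s^2 + 36s - 192s^3

(9t + 3s)(4t - 2)(-6 - 6t - 4s)(-8s + 5t + 1)
= (36t^2 - 18t + 12st - 6s)(-6 - 6t - 4s)(-8s + 5t + 1)    [distributive law]
= (-216t^2 - 216t^3 - 144st^2 + 108t + 108t^2 + 72st - 72st - 72st^2 - 48s^2t + 36s + 36st + 24s^2)(-8s + 5t + 1)    [distributive law]
= (-108t^2 - 216t^3 - 216st^2 + 108t + 36st - 48s^2t + 36s + 24s^2)(-8s + 5t + 1)    [combine like terms]
= 864st^2 - 540t^3 - 108t^2 + 1728st^3 - 1080t^4 - 216t^3 + 1728s^2t^2 - 1080st^3 - 216st^2 - 864st + 540t^2 + 108t - 288s^2t + 180st^2 + 36st + 384s^3t - 240s^2t^2 - 48s^2t - 288s^2 + 180st + 36s - 192s^3 + 120s^2t + 24s^2    [distributive law]
= 828st^2 - 756t^3 + 432t^2 + 648st^3 - 1080t^4 + 1488s^2t^2 - 648st + 108t - 216s^2t + 384s^3t - 264s^2 + 36s - 192s^3    [combine like terms]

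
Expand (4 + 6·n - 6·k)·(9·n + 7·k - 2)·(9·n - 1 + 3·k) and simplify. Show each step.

(4 + 6·n - 6·k)·(9·n + 7·k - 2)·(9·n - 1 + 3·k)
= (36·n + 28·k - 8 + 54·n² + 42·k·n - 12·n - 54·k·n - 42·k² + 12·k)·(9·n - 1 + 3·k)    [distributive law]
= (24·n + 40·k - 8 + 54·n² - 12·k·n - 42·k²)·(9·n - 1 + 3·k)    [combine like terms]
= 216·n² - 24·n + 72·k·n + 360·k·n - 40·k + 120·k² - 72·n + 8 - 24·k + 486·n³ - 54·n² + 162·k·n² - 108·k·n² + 12·k·n - 36·k²·n - 378·k²·n + 42·k² - 126·k³    [distributive law]
= 162·n² - 96·n + 444·k·n - 64·k + 162·k² + 8 + 486·n³ + 54·k·n² - 414·k²·n - 126·k³    [combine like terms]

162·n² - 96·n + 444·k·n - 64·k + 162·k² + 8 + 486·n³ + 54·k·n² - 414·k²·n - 126·k³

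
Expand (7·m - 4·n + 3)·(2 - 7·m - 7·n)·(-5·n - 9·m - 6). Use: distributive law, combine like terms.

(7·m - 4·n + 3)·(2 - 7·m - 7·n)·(-5·n - 9·m - 6)
= (14·m - 49·m^2 - 49·m·n - 8·n + 28·m·n + 28·n^2 + 6 - 21·m - 21·n)·(-5·n - 9·m - 6)    [distributive law]
= (-7·m - 49·m^2 - 21·m·n - 29·n + 28·n^2 + 6)·(-5·n - 9·m - 6)    [combine like terms]
= 35·m·n + 63·m^2 + 42·m + 245·m^2·n + 441·m^3 + 294·m^2 + 105·m·n^2 + 189·m^2·n + 126·m·n + 145·n^2 + 261·m·n + 174·n - 140·n^3 - 252·m·n^2 - 168·n^2 - 30·n - 54·m - 36    [distributive law]
= 422·m·n + 357·m^2 - 12·m + 434·m^2·n + 441·m^3 - 147·m·n^2 - 23·n^2 + 144·n - 140·n^3 - 36    [combine like terms]

422·m·n + 357·m^2 - 12·m + 434·m^2·n + 441·m^3 - 147·m·n^2 - 23·n^2 + 144·n - 140·n^3 - 36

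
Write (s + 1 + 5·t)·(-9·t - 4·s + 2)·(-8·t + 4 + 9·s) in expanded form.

-173·s·t^2 - 91·s·t - 229·s^2·t - 34·s^2 - 36·s^3 + 10·s - 188·t^2 - 12·t + 8 + 360·t^3

(s + 1 + 5·t)·(-9·t - 4·s + 2)·(-8·t + 4 + 9·s)
= (-9·s·t - 4·s^2 + 2·s - 9·t - 4·s + 2 - 45·t^2 - 20·s·t + 10·t)·(-8·t + 4 + 9·s)    [distributive law]
= (-29·s·t - 4·s^2 - 2·s + t + 2 - 45·t^2)·(-8·t + 4 + 9·s)    [combine like terms]
= 232·s·t^2 - 116·s·t - 261·s^2·t + 32·s^2·t - 16·s^2 - 36·s^3 + 16·s·t - 8·s - 18·s^2 - 8·t^2 + 4·t + 9·s·t - 16·t + 8 + 18·s + 360·t^3 - 180·t^2 - 405·s·t^2    [distributive law]
= -173·s·t^2 - 91·s·t - 229·s^2·t - 34·s^2 - 36·s^3 + 10·s - 188·t^2 - 12·t + 8 + 360·t^3    [combine like terms]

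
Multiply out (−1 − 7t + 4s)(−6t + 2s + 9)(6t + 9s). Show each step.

−342t^2 − 309st + 306s^2 − 54t − 81s + 252t^3 + 150st^2 − 294s^2t + 72s^3

(−1 − 7t + 4s)(−6t + 2s + 9)(6t + 9s)
= (6t − 2s − 9 + 42t^2 − 14st − 63t − 24st + 8s^2 + 36s)(6t + 9s)    [distributive law]
= (−57t + 34s − 9 + 42t^2 − 38st + 8s^2)(6t + 9s)    [combine like terms]
= −342t^2 − 513st + 204st + 306s^2 − 54t − 81s + 252t^3 + 378st^2 − 228st^2 − 342s^2t + 48s^2t + 72s^3    [distributive law]
= −342t^2 − 309st + 306s^2 − 54t − 81s + 252t^3 + 150st^2 − 294s^2t + 72s^3    [combine like terms]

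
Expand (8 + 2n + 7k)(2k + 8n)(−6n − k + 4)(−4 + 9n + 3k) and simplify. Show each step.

(8 + 2n + 7k)(2k + 8n)(−6n − k + 4)(−4 + 9n + 3k)
= (16k + 64n + 4kn + 16n² + 14k² + 56kn)(−6n − k + 4)(−4 + 9n + 3k)    [distributive law]
= (16k + 64n + 60kn + 16n² + 14k²)(−6n − k + 4)(−4 + 9n + 3k)    [combine like terms]
= (−96kn − 16k² + 64k − 384n² − 64kn + 256n − 360kn² − 60k²n + 240kn − 96n³ − 16kn² + 64n² − 84k²n − 14k³ + 56k²)(−4 + 9n + 3k)    [distributive law]
= (80kn + 40k² + 64k − 320n² + 256n − 376kn² − 144k²n − 96n³ − 14k³)(−4 + 9n + 3k)    [combine like terms]
= −320kn + 720kn² + 240k²n − 160k² + 360k²n + 120k³ − 256k + 576kn + 192k² + 1280n² − 2880n³ − 960kn² − 1024n + 2304n² + 768kn + 1504kn² − 3384kn³ − 1128k²n² + 576k²n − 1296k²n² − 432k³n + 384n³ − 864n⁴ − 288kn³ + 56k³ − 126k³n − 42k⁴    [distributive law]
= 1024kn + 1264kn² + 1176k²n + 32k² + 176k³ − 256k + 3584n² − 2496n³ − 1024n − 3672kn³ − 2424k²n² − 558k³n − 864n⁴ − 42k⁴    [combine like terms]

1024kn + 1264kn² + 1176k²n + 32k² + 176k³ − 256k + 3584n² − 2496n³ − 1024n − 3672kn³ − 2424k²n² − 558k³n − 864n⁴ − 42k⁴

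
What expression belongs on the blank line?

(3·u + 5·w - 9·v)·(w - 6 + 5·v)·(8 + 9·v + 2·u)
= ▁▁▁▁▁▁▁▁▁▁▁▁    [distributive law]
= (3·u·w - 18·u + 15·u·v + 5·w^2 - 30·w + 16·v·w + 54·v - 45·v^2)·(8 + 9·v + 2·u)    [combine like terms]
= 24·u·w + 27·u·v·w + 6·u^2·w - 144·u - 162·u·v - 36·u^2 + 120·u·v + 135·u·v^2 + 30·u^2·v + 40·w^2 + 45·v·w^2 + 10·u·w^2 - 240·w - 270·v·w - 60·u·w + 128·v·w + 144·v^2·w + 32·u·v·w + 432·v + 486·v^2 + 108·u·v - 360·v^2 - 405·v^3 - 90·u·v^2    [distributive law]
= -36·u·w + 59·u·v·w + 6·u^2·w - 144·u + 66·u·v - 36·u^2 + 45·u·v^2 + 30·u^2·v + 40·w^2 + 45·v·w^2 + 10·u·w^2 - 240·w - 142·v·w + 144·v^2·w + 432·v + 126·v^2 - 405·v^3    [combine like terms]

After distributive law, the bracketed line is:

(3·u·w - 18·u + 15·u·v + 5·w^2 - 30·w + 25·v·w - 9·v·w + 54·v - 45·v^2)·(8 + 9·v + 2·u)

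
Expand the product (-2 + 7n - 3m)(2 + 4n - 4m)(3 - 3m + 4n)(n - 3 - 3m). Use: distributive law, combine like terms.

(-2 + 7n - 3m)(2 + 4n - 4m)(3 - 3m + 4n)(n - 3 - 3m)
= (-4 - 8n + 8m + 14n + 28n^2 - 28mn - 6m - 12mn + 12m^2)(3 - 3m + 4n)(n - 3 - 3m)    [distributive law]
= (-4 + 6n + 2m + 28n^2 - 40mn + 12m^2)(3 - 3m + 4n)(n - 3 - 3m)    [combine like terms]
= (-12 + 12m - 16n + 18n - 18mn + 24n^2 + 6m - 6m^2 + 8mn + 84n^2 - 84mn^2 + 112n^3 - 120mn + 120m^2n - 160mn^2 + 36m^2 - 36m^3 + 48m^2n)(n - 3 - 3m)    [distributive law]
= (-12 + 18m + 2n - 130mn + 108n^2 + 30m^2 - 244mn^2 + 112n^3 + 168m^2n - 36m^3)(n - 3 - 3m)    [combine like terms]
= -12n + 36 + 36m + 18mn - 54m - 54m^2 + 2n^2 - 6n - 6mn - 130mn^2 + 390mn + 390m^2n + 108n^3 - 324n^2 - 324mn^2 + 30m^2n - 90m^2 - 90m^3 - 244mn^3 + 732mn^2 + 732m^2n^2 + 112n^4 - 336n^3 - 336mn^3 + 168m^2n^2 - 504m^2n - 504m^3n - 36m^3n + 108m^3 + 108m^4    [distributive law]
= -18n + 36 - 18m + 402mn - 144m^2 - 322n^2 + 278mn^2 - 84m^2n - 228n^3 + 18m^3 - 580mn^3 + 900m^2n^2 + 112n^4 - 540m^3n + 108m^4    [combine like terms]

-18n + 36 - 18m + 402mn - 144m^2 - 322n^2 + 278mn^2 - 84m^2n - 228n^3 + 18m^3 - 580mn^3 + 900m^2n^2 + 112n^4 - 540m^3n + 108m^4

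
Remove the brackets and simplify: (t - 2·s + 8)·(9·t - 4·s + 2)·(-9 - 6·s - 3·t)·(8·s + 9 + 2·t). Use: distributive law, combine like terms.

-2592·s·t² - 4155·t² - 849·t³ + 312·s²·t² - 192·s·t³ - 54·t⁴ + 156·s²·t - 6498·s·t + 768·s³·t - 6714·t + 720·s³ + 3120·s² - 384·s⁴ + 900·s - 1296

(t - 2·s + 8)·(9·t - 4·s + 2)·(-9 - 6·s - 3·t)·(8·s + 9 + 2·t)
= (9·t² - 4·s·t + 2·t - 18·s·t + 8·s² - 4·s + 72·t - 32·s + 16)·(-9 - 6·s - 3·t)·(8·s + 9 + 2·t)    [distributive law]
= (9·t² - 22·s·t + 74·t + 8·s² - 36·s + 16)·(-9 - 6·s - 3·t)·(8·s + 9 + 2·t)    [combine like terms]
= (-81·t² - 54·s·t² - 27·t³ + 198·s·t + 132·s²·t + 66·s·t² - 666·t - 444·s·t - 222·t² - 72·s² - 48·s³ - 24·s²·t + 324·s + 216·s² + 108·s·t - 144 - 96·s - 48·t)·(8·s + 9 + 2·t)    [distributive law]
= (-303·t² + 12·s·t² - 27·t³ - 138·s·t + 108·s²·t - 714·t + 144·s² - 48·s³ + 228·s - 144)·(8·s + 9 + 2·t)    [combine like terms]
= -2424·s·t² - 2727·t² - 606·t³ + 96·s²·t² + 108·s·t² + 24·s·t³ - 216·s·t³ - 243·t³ - 54·t⁴ - 1104·s²·t - 1242·s·t - 276·s·t² + 864·s³·t + 972·s²·t + 216·s²·t² - 5712·s·t - 6426·t - 1428·t² + 1152·s³ + 1296·s² + 288·s²·t - 384·s⁴ - 432·s³ - 96·s³·t + 1824·s² + 2052·s + 456·s·t - 1152·s - 1296 - 288·t    [distributive law]
= -2592·s·t² - 4155·t² - 849·t³ + 312·s²·t² - 192·s·t³ - 54·t⁴ + 156·s²·t - 6498·s·t + 768·s³·t - 6714·t + 720·s³ + 3120·s² - 384·s⁴ + 900·s - 1296    [combine like terms]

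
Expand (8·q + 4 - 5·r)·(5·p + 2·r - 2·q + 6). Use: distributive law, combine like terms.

(8·q + 4 - 5·r)·(5·p + 2·r - 2·q + 6)
= 40·p·q + 16·q·r - 16·q^2 + 48·q + 20·p + 8·r - 8·q + 24 - 25·p·r - 10·r^2 + 10·q·r - 30·r    [distributive law]
= 40·p·q + 26·q·r - 16·q^2 + 40·q + 20·p - 22·r + 24 - 25·p·r - 10·r^2    [combine like terms]

40·p·q + 26·q·r - 16·q^2 + 40·q + 20·p - 22·r + 24 - 25·p·r - 10·r^2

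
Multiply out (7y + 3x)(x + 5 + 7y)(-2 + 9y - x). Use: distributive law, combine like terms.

(7y + 3x)(x + 5 + 7y)(-2 + 9y - x)
= (7xy + 35y + 49y² + 3x² + 15x + 21xy)(-2 + 9y - x)    [distributive law]
= (28xy + 35y + 49y² + 3x² + 15x)(-2 + 9y - x)    [combine like terms]
= -56xy + 252xy² - 28x²y - 70y + 315y² - 35xy - 98y² + 441y³ - 49xy² - 6x² + 27x²y - 3x³ - 30x + 135xy - 15x²    [distributive law]
= 44xy + 203xy² - x²y - 70y + 217y² + 441y³ - 21x² - 3x³ - 30x    [combine like terms]

44xy + 203xy² - x²y - 70y + 217y² + 441y³ - 21x² - 3x³ - 30x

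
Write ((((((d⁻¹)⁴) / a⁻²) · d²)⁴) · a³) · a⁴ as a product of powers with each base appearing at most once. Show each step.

a¹⁵d⁻⁸

((((((d⁻¹)⁴) / a⁻²) · d²)⁴) · a³) · a⁴
= ((((((d⁻¹)⁴) / a⁻²)⁴) · ((d²)⁴)) · a³) · a⁴    [power of a product]
= ((((((d⁻¹)⁴)⁴) / ((a⁻²)⁴)) · ((d²)⁴)) · a³) · a⁴    [power of a quotient]
= (((((d⁻¹)¹⁶) / ((a⁻²)⁴)) · ((d²)⁴)) · a³) · a⁴    [power of a power]
= (((d⁻¹⁶ / ((a⁻²)⁴)) · ((d²)⁴)) · a³) · a⁴    [power of a power]
= (((d⁻¹⁶ / a⁻⁸) · ((d²)⁴)) · a³) · a⁴    [power of a power]
= (((d⁻¹⁶ / a⁻⁸) · d⁸) · a³) · a⁴    [power of a power]
= a¹⁵d⁻⁸    [quotient of powers; product of powers]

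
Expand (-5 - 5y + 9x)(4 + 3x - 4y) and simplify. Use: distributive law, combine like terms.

-20 + 21x - 51xy + 20y² + 27x²

(-5 - 5y + 9x)(4 + 3x - 4y)
= -20 - 15x + 20y - 20y - 15xy + 20y² + 36x + 27x² - 36xy    [distributive law]
= -20 + 21x - 51xy + 20y² + 27x²    [combine like terms]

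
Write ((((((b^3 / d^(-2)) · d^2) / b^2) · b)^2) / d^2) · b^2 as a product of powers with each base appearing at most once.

b^6d^6

((((((b^3 / d^(-2)) · d^2) / b^2) · b)^2) / d^2) · b^2
= ((((((b^3 / d^(-2)) · d^2) / b^2)^2) · (b^2)) / d^2) · b^2    [power of a product]
= ((((((b^3 / d^(-2)) · d^2)^2) / ((b^2)^2)) · (b^2)) / d^2) · b^2    [power of a quotient]
= ((((((b^3 / d^(-2))^2) · ((d^2)^2)) / ((b^2)^2)) · (b^2)) / d^2) · b^2    [power of a product]
= (((((((b^3)^2) / ((d^(-2))^2)) · ((d^2)^2)) / ((b^2)^2)) · (b^2)) / d^2) · b^2    [power of a quotient]
= (((((b^6 / ((d^(-2))^2)) · ((d^2)^2)) / ((b^2)^2)) · (b^2)) / d^2) · b^2    [power of a power]
= (((((b^6 / d^(-4)) · ((d^2)^2)) / ((b^2)^2)) · (b^2)) / d^2) · b^2    [power of a power]
= (((((b^6 / d^(-4)) · d^4) / ((b^2)^2)) · (b^2)) / d^2) · b^2    [power of a power]
= (((((b^6 / d^(-4)) · d^4) / b^4) · (b^2)) / d^2) · b^2    [power of a power]
= b^6d^6    [quotient of powers; product of powers]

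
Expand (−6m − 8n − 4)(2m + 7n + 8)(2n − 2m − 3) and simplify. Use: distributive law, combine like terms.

92m^2n + 24m^3 + 148m^2 − 4mn^2 + 246mn + 232m − 112n^3 − 16n^2 + 212n + 96

(−6m − 8n − 4)(2m + 7n + 8)(2n − 2m − 3)
= (−12m^2 − 42mn − 48m − 16mn − 56n^2 − 64n − 8m − 28n − 32)(2n − 2m − 3)    [distributive law]
= (−12m^2 − 58mn − 56m − 56n^2 − 92n − 32)(2n − 2m − 3)    [combine like terms]
= −24m^2n + 24m^3 + 36m^2 − 116mn^2 + 116m^2n + 174mn − 112mn + 112m^2 + 168m − 112n^3 + 112mn^2 + 168n^2 − 184n^2 + 184mn + 276n − 64n + 64m + 96    [distributive law]
= 92m^2n + 24m^3 + 148m^2 − 4mn^2 + 246mn + 232m − 112n^3 − 16n^2 + 212n + 96    [combine like terms]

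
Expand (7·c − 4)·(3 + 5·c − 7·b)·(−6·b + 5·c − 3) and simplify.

(7·c − 4)·(3 + 5·c − 7·b)·(−6·b + 5·c − 3)
= (21·c + 35·c² − 49·b·c − 12 − 20·c + 28·b)·(−6·b + 5·c − 3)    [distributive law]
= (c + 35·c² − 49·b·c − 12 + 28·b)·(−6·b + 5·c − 3)    [combine like terms]
= −6·b·c + 5·c² − 3·c − 210·b·c² + 175·c³ − 105·c² + 294·b²·c − 245·b·c² + 147·b·c + 72·b − 60·c + 36 − 168·b² + 140·b·c − 84·b    [distributive law]
= 281·b·c − 100·c² − 63·c − 455·b·c² + 175·c³ + 294·b²·c − 12·b + 36 − 168·b²    [combine like terms]

281·b·c − 100·c² − 63·c − 455·b·c² + 175·c³ + 294·b²·c − 12·b + 36 − 168·b²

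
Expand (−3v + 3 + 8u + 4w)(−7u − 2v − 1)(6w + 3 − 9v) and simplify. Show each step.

(−3v + 3 + 8u + 4w)(−7u − 2v − 1)(6w + 3 − 9v)
= (21uv + 6v^2 + 3v − 21u − 6v − 3 − 56u^2 − 16uv − 8u − 28uw − 8vw − 4w)(6w + 3 − 9v)    [distributive law]
= (5uv + 6v^2 − 3v − 29u − 3 − 56u^2 − 28uw − 8vw − 4w)(6w + 3 − 9v)    [combine like terms]
= 30uvw + 15uv − 45uv^2 + 36v^2w + 18v^2 − 54v^3 − 18vw − 9v + 27v^2 − 174uw − 87u + 261uv − 18w − 9 + 27v − 336u^2w − 168u^2 + 504u^2v − 168uw^2 − 84uw + 252uvw − 48vw^2 − 24vw + 72v^2w − 24w^2 − 12w + 36vw    [distributive law]
= 282uvw + 276uv − 45uv^2 + 108v^2w + 45v^2 − 54v^3 − 6vw + 18v − 258uw − 87u − 30w − 9 − 336u^2w − 168u^2 + 504u^2v − 168uw^2 − 48vw^2 − 24w^2    [combine like terms]

282uvw + 276uv − 45uv^2 + 108v^2w + 45v^2 − 54v^3 − 6vw + 18v − 258uw − 87u − 30w − 9 − 336u^2w − 168u^2 + 504u^2v − 168uw^2 − 48vw^2 − 24w^2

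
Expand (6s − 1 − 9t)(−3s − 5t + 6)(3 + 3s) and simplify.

63s^2 − 54s^3 − 156st − 9s^2t + 99s − 147t − 18 + 135t^2 + 135st^2

(6s − 1 − 9t)(−3s − 5t + 6)(3 + 3s)
= (−18s^2 − 30st + 36s + 3s + 5t − 6 + 27st + 45t^2 − 54t)(3 + 3s)    [distributive law]
= (−18s^2 − 3st + 39s − 49t − 6 + 45t^2)(3 + 3s)    [combine like terms]
= −54s^2 − 54s^3 − 9st − 9s^2t + 117s + 117s^2 − 147t − 147st − 18 − 18s + 135t^2 + 135st^2    [distributive law]
= 63s^2 − 54s^3 − 156st − 9s^2t + 99s − 147t − 18 + 135t^2 + 135st^2    [combine like terms]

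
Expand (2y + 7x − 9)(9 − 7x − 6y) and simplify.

(2y + 7x − 9)(9 − 7x − 6y)
= 18y − 14xy − 12y^2 + 63x − 49x^2 − 42xy − 81 + 63x + 54y    [distributive law]
= 72y − 56xy − 12y^2 + 126x − 49x^2 − 81    [combine like terms]

72y − 56xy − 12y^2 + 126x − 49x^2 − 81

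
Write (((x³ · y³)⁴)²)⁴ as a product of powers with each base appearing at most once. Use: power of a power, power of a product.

(((x³ · y³)⁴)²)⁴
= ((x³ · y³)⁴)⁸    [power of a power]
= (x³ · y³)³²    [power of a power]
= ((x³)³²) · ((y³)³²)    [power of a product]
= x⁹⁶ · ((y³)³²)    [power of a power]
= x⁹⁶ · y⁹⁶    [power of a power]
= x⁹⁶y⁹⁶    [rearrange]

x⁹⁶y⁹⁶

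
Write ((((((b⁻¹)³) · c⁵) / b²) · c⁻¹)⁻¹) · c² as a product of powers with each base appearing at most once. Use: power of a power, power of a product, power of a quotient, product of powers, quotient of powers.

b⁵c⁻²

((((((b⁻¹)³) · c⁵) / b²) · c⁻¹)⁻¹) · c²
= ((((((b⁻¹)³) · c⁵) / b²)⁻¹) · ((c⁻¹)⁻¹)) · c²    [power of a product]
= ((((((b⁻¹)³) · c⁵)⁻¹) / ((b²)⁻¹)) · ((c⁻¹)⁻¹)) · c²    [power of a quotient]
= ((((((b⁻¹)³)⁻¹) · ((c⁵)⁻¹)) / ((b²)⁻¹)) · ((c⁻¹)⁻¹)) · c²    [power of a product]
= (((((b⁻¹)⁻³) · ((c⁵)⁻¹)) / ((b²)⁻¹)) · ((c⁻¹)⁻¹)) · c²    [power of a power]
= (((b³ · ((c⁵)⁻¹)) / ((b²)⁻¹)) · ((c⁻¹)⁻¹)) · c²    [power of a power]
= (((b³ · c⁻⁵) / ((b²)⁻¹)) · ((c⁻¹)⁻¹)) · c²    [power of a power]
= (((b³ · c⁻⁵) / b⁻²) · ((c⁻¹)⁻¹)) · c²    [power of a power]
= (((b³ · c⁻⁵) / b⁻²) · c) · c²    [power of a power]
= b⁵c⁻²    [quotient of powers; product of powers]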